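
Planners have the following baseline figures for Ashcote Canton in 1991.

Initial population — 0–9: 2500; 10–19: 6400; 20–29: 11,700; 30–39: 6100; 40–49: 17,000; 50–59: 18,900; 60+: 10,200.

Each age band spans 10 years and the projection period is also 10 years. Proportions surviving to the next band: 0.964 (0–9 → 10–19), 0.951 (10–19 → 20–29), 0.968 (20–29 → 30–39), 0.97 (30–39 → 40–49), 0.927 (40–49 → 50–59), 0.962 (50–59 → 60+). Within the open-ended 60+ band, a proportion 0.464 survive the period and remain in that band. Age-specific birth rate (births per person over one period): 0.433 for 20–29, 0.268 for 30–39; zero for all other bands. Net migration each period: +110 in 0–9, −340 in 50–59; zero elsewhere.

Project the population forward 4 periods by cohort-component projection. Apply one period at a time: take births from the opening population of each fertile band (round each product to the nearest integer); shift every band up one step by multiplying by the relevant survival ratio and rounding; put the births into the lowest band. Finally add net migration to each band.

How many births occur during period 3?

Period 1:
Births: 11700 × 0.433 = 5066  |  6100 × 0.268 = 1635 — total 6701
10–19: 2500 × 0.964 = 2410
20–29: 6400 × 0.951 = 6086
30–39: 11700 × 0.968 = 11326
40–49: 6100 × 0.97 = 5917
50–59: 17000 × 0.927 = 15759
60+: 18900 × 0.962 + 10200 × 0.464 = 18182 + 4733 = 22915
Net migration: 0–9 + 110 → 6811; 50–59 − 340 → 15419
Giving 6811 / 2410 / 6086 / 11326 / 5917 / 15419 / 22915.
Period 2:
Births: 6086 × 0.433 = 2635  |  11326 × 0.268 = 3035 — total 5670
10–19: 6811 × 0.964 = 6566
20–29: 2410 × 0.951 = 2292
30–39: 6086 × 0.968 = 5891
40–49: 11326 × 0.97 = 10986
50–59: 5917 × 0.927 = 5485
60+: 15419 × 0.962 + 22915 × 0.464 = 14833 + 10633 = 25466
Net migration: 0–9 + 110 → 5780; 50–59 − 340 → 5145
Giving 5780 / 6566 / 2292 / 5891 / 10986 / 5145 / 25466.
Period 3:
Births: 2292 × 0.433 = 992  |  5891 × 0.268 = 1579 — total 2571
10–19: 5780 × 0.964 = 5572
20–29: 6566 × 0.951 = 6244
30–39: 2292 × 0.968 = 2219
40–49: 5891 × 0.97 = 5714
50–59: 10986 × 0.927 = 10184
60+: 5145 × 0.962 + 25466 × 0.464 = 4949 + 11816 = 16765
Net migration: 0–9 + 110 → 2681; 50–59 − 340 → 9844
Giving 2681 / 5572 / 6244 / 2219 / 5714 / 9844 / 16765.

2571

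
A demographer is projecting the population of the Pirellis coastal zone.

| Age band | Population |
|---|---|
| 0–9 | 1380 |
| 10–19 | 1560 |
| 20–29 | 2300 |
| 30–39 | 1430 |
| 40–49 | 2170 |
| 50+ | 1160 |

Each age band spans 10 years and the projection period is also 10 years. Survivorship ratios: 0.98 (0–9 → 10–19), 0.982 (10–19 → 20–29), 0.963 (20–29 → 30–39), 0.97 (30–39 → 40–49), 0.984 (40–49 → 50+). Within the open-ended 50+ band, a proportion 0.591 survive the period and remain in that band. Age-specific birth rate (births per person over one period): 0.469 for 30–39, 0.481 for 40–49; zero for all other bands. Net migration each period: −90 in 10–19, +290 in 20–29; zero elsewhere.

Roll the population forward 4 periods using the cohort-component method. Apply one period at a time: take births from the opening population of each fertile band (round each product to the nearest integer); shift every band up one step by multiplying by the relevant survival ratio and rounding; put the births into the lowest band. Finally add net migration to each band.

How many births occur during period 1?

1715

[period 1]
Births: 1430 * 0.469 = 671 ; 2170 * 0.481 = 1044 — total 1715
10–19: 1380 * 0.98 = 1352
20–29: 1560 * 0.982 = 1532
30–39: 2300 * 0.963 = 2215
40–49: 1430 * 0.97 = 1387
50+: 2170 * 0.984 + 1160 * 0.591 = 2135 + 686 = 2821
Net migration: 10–19 − 90 → 1262; 20–29 + 290 → 1822
Giving 1715 / 1262 / 1822 / 2215 / 1387 / 2821.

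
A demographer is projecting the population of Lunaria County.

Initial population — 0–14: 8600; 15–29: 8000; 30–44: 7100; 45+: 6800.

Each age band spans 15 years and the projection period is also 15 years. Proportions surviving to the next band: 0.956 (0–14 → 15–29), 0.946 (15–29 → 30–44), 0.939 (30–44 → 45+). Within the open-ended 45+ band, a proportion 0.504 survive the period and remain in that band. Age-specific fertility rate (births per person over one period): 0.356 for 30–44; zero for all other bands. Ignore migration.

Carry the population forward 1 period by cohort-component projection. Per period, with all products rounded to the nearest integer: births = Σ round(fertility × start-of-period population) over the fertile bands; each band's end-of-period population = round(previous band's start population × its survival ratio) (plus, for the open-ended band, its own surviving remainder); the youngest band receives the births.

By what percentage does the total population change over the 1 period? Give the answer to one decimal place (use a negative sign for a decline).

— Period 1 —
Births: 7100 * 0.356 = 2528
15–29: 8600 * 0.956 = 8222
30–44: 8000 * 0.946 = 7568
45+: 7100 * 0.939 + 6800 * 0.504 = 6667 + 3427 = 10094
Giving 2528 / 8222 / 7568 / 10094.
Total: 30500 → 28412; change = -2088; percentage change = -6.8%

-6.8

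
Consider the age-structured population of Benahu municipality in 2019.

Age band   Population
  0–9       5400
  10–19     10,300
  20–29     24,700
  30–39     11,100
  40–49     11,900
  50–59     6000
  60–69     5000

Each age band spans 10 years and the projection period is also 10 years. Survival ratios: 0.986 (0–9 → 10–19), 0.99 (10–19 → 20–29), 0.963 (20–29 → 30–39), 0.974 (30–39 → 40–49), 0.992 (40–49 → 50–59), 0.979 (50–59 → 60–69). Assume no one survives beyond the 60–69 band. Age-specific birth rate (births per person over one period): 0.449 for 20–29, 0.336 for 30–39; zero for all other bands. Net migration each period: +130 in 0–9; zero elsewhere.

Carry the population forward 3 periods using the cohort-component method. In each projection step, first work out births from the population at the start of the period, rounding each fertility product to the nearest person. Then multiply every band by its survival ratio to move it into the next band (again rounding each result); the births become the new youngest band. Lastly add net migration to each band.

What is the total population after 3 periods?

Call the groups 1 to 7, youngest first.
Period 1:
Births: 24700 × 0.449 = 11090  |  11100 × 0.336 = 3730 ⇒ total 14820
Group 2: 5400 × 0.986 = 5324
Group 3: 10300 × 0.99 = 10197
Group 4: 24700 × 0.963 = 23786
Group 5: 11100 × 0.974 = 10811
Group 6: 11900 × 0.992 = 11805
Group 7: 6000 × 0.979 = 5874
Net migration: Group 1 + 130 → 14950
Population now: 0–9=14950, 10–19=5324, 20–29=10197, 30–39=23786, 40–49=10811, 50–59=11805, 60–69=5874
Period 2:
Births: 10197 × 0.449 = 4578  |  23786 × 0.336 = 7992 ⇒ total 12570
Group 2: 14950 × 0.986 = 14741
Group 3: 5324 × 0.99 = 5271
Group 4: 10197 × 0.963 = 9820
Group 5: 23786 × 0.974 = 23168
Group 6: 10811 × 0.992 = 10725
Group 7: 11805 × 0.979 = 11557
Net migration: Group 1 + 130 → 12700
Population now: 0–9=12700, 10–19=14741, 20–29=5271, 30–39=9820, 40–49=23168, 50–59=10725, 60–69=11557
Period 3:
Births: 5271 × 0.449 = 2367  |  9820 × 0.336 = 3300 ⇒ total 5667
Group 2: 12700 × 0.986 = 12522
Group 3: 14741 × 0.99 = 14594
Group 4: 5271 × 0.963 = 5076
Group 5: 9820 × 0.974 = 9565
Group 6: 23168 × 0.992 = 22983
Group 7: 10725 × 0.979 = 10500
Net migration: Group 1 + 130 → 5797
Population now: 0–9=5797, 10–19=12522, 20–29=14594, 30–39=5076, 40–49=9565, 50–59=22983, 60–69=10500
Total after period 3: 5797 + 12522 + 14594 + 5076 + 9565 + 22983 + 10500 = 81037

81037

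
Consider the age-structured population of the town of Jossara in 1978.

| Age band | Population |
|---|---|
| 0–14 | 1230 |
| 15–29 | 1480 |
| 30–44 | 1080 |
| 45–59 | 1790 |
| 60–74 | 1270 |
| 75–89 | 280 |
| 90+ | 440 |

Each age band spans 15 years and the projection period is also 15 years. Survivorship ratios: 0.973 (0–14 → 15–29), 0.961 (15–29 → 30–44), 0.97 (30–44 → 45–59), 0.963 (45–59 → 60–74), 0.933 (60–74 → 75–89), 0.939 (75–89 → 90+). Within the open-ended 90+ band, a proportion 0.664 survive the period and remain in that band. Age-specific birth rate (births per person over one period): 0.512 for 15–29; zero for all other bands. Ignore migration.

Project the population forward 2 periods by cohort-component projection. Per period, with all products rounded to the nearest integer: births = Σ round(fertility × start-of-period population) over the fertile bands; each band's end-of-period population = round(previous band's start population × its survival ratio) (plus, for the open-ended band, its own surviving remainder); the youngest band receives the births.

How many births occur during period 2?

613

Period 1.
Births: 1480 * 0.512 = 758
15–29: 1230 * 0.973 = 1197
30–44: 1480 * 0.961 = 1422
45–59: 1080 * 0.97 = 1048
60–74: 1790 * 0.963 = 1724
75–89: 1270 * 0.933 = 1185
90+: 280 * 0.939 + 440 * 0.664 = 263 + 292 = 555
Population now: 0–14=758, 15–29=1197, 30–44=1422, 45–59=1048, 60–74=1724, 75–89=1185, 90+=555
Period 2.
Births: 1197 * 0.512 = 613
15–29: 758 * 0.973 = 738
30–44: 1197 * 0.961 = 1150
45–59: 1422 * 0.97 = 1379
60–74: 1048 * 0.963 = 1009
75–89: 1724 * 0.933 = 1608
90+: 1185 * 0.939 + 555 * 0.664 = 1113 + 369 = 1482
Population now: 0–14=613, 15–29=738, 30–44=1150, 45–59=1379, 60–74=1009, 75–89=1608, 90+=1482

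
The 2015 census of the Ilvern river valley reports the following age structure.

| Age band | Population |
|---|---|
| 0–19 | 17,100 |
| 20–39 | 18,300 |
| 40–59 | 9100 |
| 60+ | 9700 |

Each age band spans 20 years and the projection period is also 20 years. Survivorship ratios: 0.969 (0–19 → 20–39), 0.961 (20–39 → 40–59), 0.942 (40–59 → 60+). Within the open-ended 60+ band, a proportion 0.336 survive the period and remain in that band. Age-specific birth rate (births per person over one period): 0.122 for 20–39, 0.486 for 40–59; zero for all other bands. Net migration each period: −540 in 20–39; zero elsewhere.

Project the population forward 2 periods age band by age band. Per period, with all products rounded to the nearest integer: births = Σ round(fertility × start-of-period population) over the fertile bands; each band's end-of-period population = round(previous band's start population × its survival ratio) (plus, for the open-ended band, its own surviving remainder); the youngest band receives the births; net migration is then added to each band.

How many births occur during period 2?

10503

[period 1]
Births: 18300 × 0.122 = 2233  |  9100 × 0.486 = 4423 → total 6656
20–39: 17100 × 0.969 = 16570
40–59: 18300 × 0.961 = 17586
60+: 9100 × 0.942 + 9700 × 0.336 = 8572 + 3259 = 11831
Net migration: 20–39 − 540 → 16030
→ [6656, 16030, 17586, 11831]
[period 2]
Births: 16030 × 0.122 = 1956  |  17586 × 0.486 = 8547 → total 10503
20–39: 6656 × 0.969 = 6450
40–59: 16030 × 0.961 = 15405
60+: 17586 × 0.942 + 11831 × 0.336 = 16566 + 3975 = 20541
Net migration: 20–39 − 540 → 5910
→ [10503, 5910, 15405, 20541]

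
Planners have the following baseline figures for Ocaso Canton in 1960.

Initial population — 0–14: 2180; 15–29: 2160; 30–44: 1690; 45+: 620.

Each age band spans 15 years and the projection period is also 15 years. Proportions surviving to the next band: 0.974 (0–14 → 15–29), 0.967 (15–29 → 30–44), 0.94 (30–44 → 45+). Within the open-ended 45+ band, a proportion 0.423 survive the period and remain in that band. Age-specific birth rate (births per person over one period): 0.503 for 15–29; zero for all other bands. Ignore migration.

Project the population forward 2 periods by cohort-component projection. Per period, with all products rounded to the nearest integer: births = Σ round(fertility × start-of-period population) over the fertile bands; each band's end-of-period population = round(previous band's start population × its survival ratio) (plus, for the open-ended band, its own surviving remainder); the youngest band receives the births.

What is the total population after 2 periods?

6926

(Groups numbered youngest = 1 to oldest = 4.)
After projecting period 1:
Births: 2160 × 0.503 = 1086
Group 2: 2180 × 0.974 = 2123
Group 3: 2160 × 0.967 = 2089
Group 4: 1690 × 0.94 + 620 × 0.423 = 1589 + 262 = 1851
→ [1086, 2123, 2089, 1851]
After projecting period 2:
Births: 2123 × 0.503 = 1068
Group 2: 1086 × 0.974 = 1058
Group 3: 2123 × 0.967 = 2053
Group 4: 2089 × 0.94 + 1851 × 0.423 = 1964 + 783 = 2747
→ [1068, 1058, 2053, 2747]
Total after period 2: 1068 + 1058 + 2053 + 2747 = 6926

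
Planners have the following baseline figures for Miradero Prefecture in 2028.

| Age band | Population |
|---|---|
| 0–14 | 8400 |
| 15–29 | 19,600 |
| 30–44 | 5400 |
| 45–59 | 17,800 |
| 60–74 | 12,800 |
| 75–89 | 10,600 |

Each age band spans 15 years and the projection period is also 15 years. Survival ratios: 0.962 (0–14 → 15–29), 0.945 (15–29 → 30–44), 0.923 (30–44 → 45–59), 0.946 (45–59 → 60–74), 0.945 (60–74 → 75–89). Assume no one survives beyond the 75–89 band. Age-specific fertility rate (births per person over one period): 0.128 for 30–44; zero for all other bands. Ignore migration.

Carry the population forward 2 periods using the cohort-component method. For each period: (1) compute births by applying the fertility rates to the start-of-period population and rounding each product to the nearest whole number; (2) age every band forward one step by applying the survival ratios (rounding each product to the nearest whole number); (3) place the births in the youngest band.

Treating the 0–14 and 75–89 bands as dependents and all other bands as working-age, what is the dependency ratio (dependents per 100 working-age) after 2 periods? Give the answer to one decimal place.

Period 1.
Births: 5400 * 0.128 = 691
15–29: 8400 * 0.962 = 8081
30–44: 19600 * 0.945 = 18522
45–59: 5400 * 0.923 = 4984
60–74: 17800 * 0.946 = 16839
75–89: 12800 * 0.945 = 12096
→ [691, 8081, 18522, 4984, 16839, 12096]
Period 2.
Births: 18522 * 0.128 = 2371
15–29: 691 * 0.962 = 665
30–44: 8081 * 0.945 = 7637
45–59: 18522 * 0.923 = 17096
60–74: 4984 * 0.946 = 4715
75–89: 16839 * 0.945 = 15913
→ [2371, 665, 7637, 17096, 4715, 15913]
Dependents (band 0–14 + band 75–89) = 2371 + 15913 = 18284; working-age = 30113; ratio = 18284/30113 × 100 = 60.7

60.7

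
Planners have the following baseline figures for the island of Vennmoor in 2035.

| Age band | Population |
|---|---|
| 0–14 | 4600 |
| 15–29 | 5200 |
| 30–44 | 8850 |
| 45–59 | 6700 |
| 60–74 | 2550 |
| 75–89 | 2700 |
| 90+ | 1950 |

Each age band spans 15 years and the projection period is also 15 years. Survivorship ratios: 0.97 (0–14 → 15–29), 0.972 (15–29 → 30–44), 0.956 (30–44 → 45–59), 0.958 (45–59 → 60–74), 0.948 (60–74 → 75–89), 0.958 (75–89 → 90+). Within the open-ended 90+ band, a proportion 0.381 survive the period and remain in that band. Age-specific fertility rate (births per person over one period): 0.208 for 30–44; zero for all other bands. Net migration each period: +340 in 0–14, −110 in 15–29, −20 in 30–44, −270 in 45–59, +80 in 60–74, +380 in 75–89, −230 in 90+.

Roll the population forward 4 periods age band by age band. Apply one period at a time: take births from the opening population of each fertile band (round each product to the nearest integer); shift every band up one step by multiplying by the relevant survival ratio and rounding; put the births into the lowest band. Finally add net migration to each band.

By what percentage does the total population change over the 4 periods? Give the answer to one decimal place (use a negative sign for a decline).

After projecting period 1:
Births: 8850 × 0.208 = 1841
15–29: 4600 × 0.97 = 4462
30–44: 5200 × 0.972 = 5054
45–59: 8850 × 0.956 = 8461
60–74: 6700 × 0.958 = 6419
75–89: 2550 × 0.948 = 2417
90+: 2700 × 0.958 + 1950 × 0.381 = 2587 + 743 = 3330
Net migration: 0–14 + 340 → 2181; 15–29 − 110 → 4352; 30–44 − 20 → 5034; 45–59 − 270 → 8191; 60–74 + 80 → 6499; 75–89 + 380 → 2797; 90+ − 230 → 3100
End of period: [2181, 4352, 5034, 8191, 6499, 2797, 3100]
After projecting period 2:
Births: 5034 × 0.208 = 1047
15–29: 2181 × 0.97 = 2116
30–44: 4352 × 0.972 = 4230
45–59: 5034 × 0.956 = 4813
60–74: 8191 × 0.958 = 7847
75–89: 6499 × 0.948 = 6161
90+: 2797 × 0.958 + 3100 × 0.381 = 2680 + 1181 = 3861
Net migration: 0–14 + 340 → 1387; 15–29 − 110 → 2006; 30–44 − 20 → 4210; 45–59 − 270 → 4543; 60–74 + 80 → 7927; 75–89 + 380 → 6541; 90+ − 230 → 3631
End of period: [1387, 2006, 4210, 4543, 7927, 6541, 3631]
After projecting period 3:
Births: 4210 × 0.208 = 876
15–29: 1387 × 0.97 = 1345
30–44: 2006 × 0.972 = 1950
45–59: 4210 × 0.956 = 4025
60–74: 4543 × 0.958 = 4352
75–89: 7927 × 0.948 = 7515
90+: 6541 × 0.958 + 3631 × 0.381 = 6266 + 1383 = 7649
Net migration: 0–14 + 340 → 1216; 15–29 − 110 → 1235; 30–44 − 20 → 1930; 45–59 − 270 → 3755; 60–74 + 80 → 4432; 75–89 + 380 → 7895; 90+ − 230 → 7419
End of period: [1216, 1235, 1930, 3755, 4432, 7895, 7419]
After projecting period 4:
Births: 1930 × 0.208 = 401
15–29: 1216 × 0.97 = 1180
30–44: 1235 × 0.972 = 1200
45–59: 1930 × 0.956 = 1845
60–74: 3755 × 0.958 = 3597
75–89: 4432 × 0.948 = 4202
90+: 7895 × 0.958 + 7419 × 0.381 = 7563 + 2827 = 10390
Net migration: 0–14 + 340 → 741; 15–29 − 110 → 1070; 30–44 − 20 → 1180; 45–59 − 270 → 1575; 60–74 + 80 → 3677; 75–89 + 380 → 4582; 90+ − 230 → 10160
End of period: [741, 1070, 1180, 1575, 3677, 4582, 10160]
Total: 32550 → 22985; change = -9565; percentage change = -29.4%

-29.4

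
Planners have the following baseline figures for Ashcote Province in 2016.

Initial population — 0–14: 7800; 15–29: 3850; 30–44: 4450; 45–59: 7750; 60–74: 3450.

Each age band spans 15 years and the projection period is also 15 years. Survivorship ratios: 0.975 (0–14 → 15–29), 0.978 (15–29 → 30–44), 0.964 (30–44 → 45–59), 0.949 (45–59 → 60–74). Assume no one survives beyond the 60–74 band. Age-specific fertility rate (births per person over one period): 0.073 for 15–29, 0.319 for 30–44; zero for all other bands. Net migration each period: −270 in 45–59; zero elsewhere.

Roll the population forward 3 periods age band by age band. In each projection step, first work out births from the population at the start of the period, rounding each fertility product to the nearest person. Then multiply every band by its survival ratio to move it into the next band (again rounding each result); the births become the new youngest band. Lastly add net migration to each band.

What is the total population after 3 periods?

— Period 1 —
Births: 3850 × 0.073 = 281  |  4450 × 0.319 = 1420 → total 1701
15–29: 7800 × 0.975 = 7605
30–44: 3850 × 0.978 = 3765
45–59: 4450 × 0.964 = 4290
60–74: 7750 × 0.949 = 7355
Net migration: 45–59 − 270 → 4020
→ [1701, 7605, 3765, 4020, 7355]
— Period 2 —
Births: 7605 × 0.073 = 555  |  3765 × 0.319 = 1201 → total 1756
15–29: 1701 × 0.975 = 1658
30–44: 7605 × 0.978 = 7438
45–59: 3765 × 0.964 = 3629
60–74: 4020 × 0.949 = 3815
Net migration: 45–59 − 270 → 3359
→ [1756, 1658, 7438, 3359, 3815]
— Period 3 —
Births: 1658 × 0.073 = 121  |  7438 × 0.319 = 2373 → total 2494
15–29: 1756 × 0.975 = 1712
30–44: 1658 × 0.978 = 1622
45–59: 7438 × 0.964 = 7170
60–74: 3359 × 0.949 = 3188
Net migration: 45–59 − 270 → 6900
→ [2494, 1712, 1622, 6900, 3188]
Total after period 3: 2494 + 1712 + 1622 + 6900 + 3188 = 15916

15916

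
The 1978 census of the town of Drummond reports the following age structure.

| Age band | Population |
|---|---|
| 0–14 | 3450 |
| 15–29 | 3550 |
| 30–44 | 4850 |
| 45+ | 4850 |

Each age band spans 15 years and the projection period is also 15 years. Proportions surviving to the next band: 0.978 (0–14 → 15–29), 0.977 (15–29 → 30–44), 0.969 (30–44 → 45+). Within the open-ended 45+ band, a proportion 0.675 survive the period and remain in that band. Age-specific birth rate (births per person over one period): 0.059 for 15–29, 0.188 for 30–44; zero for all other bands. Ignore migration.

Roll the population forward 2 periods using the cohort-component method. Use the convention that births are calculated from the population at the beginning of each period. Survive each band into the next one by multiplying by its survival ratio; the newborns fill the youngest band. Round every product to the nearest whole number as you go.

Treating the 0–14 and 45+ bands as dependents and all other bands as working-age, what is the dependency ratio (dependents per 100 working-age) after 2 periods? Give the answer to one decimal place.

Numbering the bands 1..4 from youngest to oldest:
— Period 1 —
Births: 3550 × 0.059 = 209, 4850 × 0.188 = 912 → 1121
Band 2: 3450 × 0.978 = 3374
Band 3: 3550 × 0.977 = 3468
Band 4: 4850 × 0.969 + 4850 × 0.675 = 4700 + 3274 = 7974
→ [1121, 3374, 3468, 7974]
— Period 2 —
Births: 3374 × 0.059 = 199, 3468 × 0.188 = 652 → 851
Band 2: 1121 × 0.978 = 1096
Band 3: 3374 × 0.977 = 3296
Band 4: 3468 × 0.969 + 7974 × 0.675 = 3360 + 5382 = 8742
→ [851, 1096, 3296, 8742]
Dependents (band 0–14 + band 45+) = 851 + 8742 = 9593; working-age = 4392; ratio = 9593/4392 × 100 = 218.4

218.4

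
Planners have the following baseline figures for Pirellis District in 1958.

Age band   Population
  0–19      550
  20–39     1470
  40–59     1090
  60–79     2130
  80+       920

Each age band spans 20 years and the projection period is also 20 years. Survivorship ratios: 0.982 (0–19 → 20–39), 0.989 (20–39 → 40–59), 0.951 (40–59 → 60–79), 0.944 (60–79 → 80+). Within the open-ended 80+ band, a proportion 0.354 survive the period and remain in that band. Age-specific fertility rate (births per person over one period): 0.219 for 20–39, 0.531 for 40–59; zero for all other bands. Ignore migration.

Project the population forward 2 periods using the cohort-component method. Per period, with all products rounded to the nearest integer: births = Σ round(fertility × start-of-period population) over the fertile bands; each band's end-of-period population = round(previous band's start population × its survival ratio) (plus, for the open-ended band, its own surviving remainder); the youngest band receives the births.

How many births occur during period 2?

Period 1:
Births: 1470 × 0.219 = 322  |  1090 × 0.531 = 579 → total 901
20–39: 550 × 0.982 = 540
40–59: 1470 × 0.989 = 1454
60–79: 1090 × 0.951 = 1037
80+: 2130 × 0.944 + 920 × 0.354 = 2011 + 326 = 2337
Giving 901 / 540 / 1454 / 1037 / 2337.
Period 2:
Births: 540 × 0.219 = 118  |  1454 × 0.531 = 772 → total 890
20–39: 901 × 0.982 = 885
40–59: 540 × 0.989 = 534
60–79: 1454 × 0.951 = 1383
80+: 1037 × 0.944 + 2337 × 0.354 = 979 + 827 = 1806
Giving 890 / 885 / 534 / 1383 / 1806.

890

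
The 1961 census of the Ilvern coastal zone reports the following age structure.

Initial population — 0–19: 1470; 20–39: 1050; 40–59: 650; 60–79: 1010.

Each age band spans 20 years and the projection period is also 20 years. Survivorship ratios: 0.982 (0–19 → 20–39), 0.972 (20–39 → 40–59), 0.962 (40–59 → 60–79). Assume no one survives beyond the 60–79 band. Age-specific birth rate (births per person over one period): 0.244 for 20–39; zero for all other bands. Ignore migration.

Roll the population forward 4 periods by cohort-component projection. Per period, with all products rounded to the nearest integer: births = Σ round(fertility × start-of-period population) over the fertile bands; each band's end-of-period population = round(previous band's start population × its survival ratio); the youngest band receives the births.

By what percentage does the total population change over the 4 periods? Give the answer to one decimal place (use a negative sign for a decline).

Call the bands 1 to 4, youngest first.
— Period 1 —
Births: 1050 × 0.244 = 256
Band 2: 1470 × 0.982 = 1444
Band 3: 1050 × 0.972 = 1021
Band 4: 650 × 0.962 = 625
→ [256, 1444, 1021, 625]
— Period 2 —
Births: 1444 × 0.244 = 352
Band 2: 256 × 0.982 = 251
Band 3: 1444 × 0.972 = 1404
Band 4: 1021 × 0.962 = 982
→ [352, 251, 1404, 982]
— Period 3 —
Births: 251 × 0.244 = 61
Band 2: 352 × 0.982 = 346
Band 3: 251 × 0.972 = 244
Band 4: 1404 × 0.962 = 1351
→ [61, 346, 244, 1351]
— Period 4 —
Births: 346 × 0.244 = 84
Band 2: 61 × 0.982 = 60
Band 3: 346 × 0.972 = 336
Band 4: 244 × 0.962 = 235
→ [84, 60, 336, 235]
Total: 4180 → 715; change = -3465; percentage change = -82.9%

-82.9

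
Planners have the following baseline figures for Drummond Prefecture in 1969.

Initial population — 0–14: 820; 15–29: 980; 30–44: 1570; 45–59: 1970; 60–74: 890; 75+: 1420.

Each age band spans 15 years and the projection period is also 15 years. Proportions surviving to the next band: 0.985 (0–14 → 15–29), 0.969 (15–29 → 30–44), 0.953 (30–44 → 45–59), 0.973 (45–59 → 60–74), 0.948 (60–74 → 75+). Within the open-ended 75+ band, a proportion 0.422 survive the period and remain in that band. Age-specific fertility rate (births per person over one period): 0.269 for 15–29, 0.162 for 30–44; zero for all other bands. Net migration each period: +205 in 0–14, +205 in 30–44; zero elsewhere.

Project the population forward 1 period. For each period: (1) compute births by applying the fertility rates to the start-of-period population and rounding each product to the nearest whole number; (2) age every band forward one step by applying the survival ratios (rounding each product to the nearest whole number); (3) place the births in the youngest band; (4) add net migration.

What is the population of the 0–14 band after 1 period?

723

Period 1:
Births: 980 × 0.269 = 264 ; 1570 × 0.162 = 254 — total 518
15–29: 820 × 0.985 = 808
30–44: 980 × 0.969 = 950
45–59: 1570 × 0.953 = 1496
60–74: 1970 × 0.973 = 1917
75+: 890 × 0.948 + 1420 × 0.422 = 844 + 599 = 1443
Net migration: 0–14 + 205 → 723; 30–44 + 205 → 1155
→ [723, 808, 1155, 1496, 1917, 1443]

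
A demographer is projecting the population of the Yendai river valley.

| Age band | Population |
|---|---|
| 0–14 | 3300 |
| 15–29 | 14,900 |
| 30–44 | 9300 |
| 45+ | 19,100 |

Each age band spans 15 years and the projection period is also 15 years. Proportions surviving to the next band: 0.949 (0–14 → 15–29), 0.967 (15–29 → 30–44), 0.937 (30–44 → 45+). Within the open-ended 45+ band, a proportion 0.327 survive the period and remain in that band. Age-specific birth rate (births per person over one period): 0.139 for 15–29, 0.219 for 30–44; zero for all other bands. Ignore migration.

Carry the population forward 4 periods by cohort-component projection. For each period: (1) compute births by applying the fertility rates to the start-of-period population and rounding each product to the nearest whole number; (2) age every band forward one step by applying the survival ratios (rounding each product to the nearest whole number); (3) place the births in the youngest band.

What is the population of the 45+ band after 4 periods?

Numbering the groups 1..4 from youngest to oldest:
Period 1:
Births: 14900 × 0.139 = 2071, 9300 × 0.219 = 2037 — total 4108
Group 2: 3300 × 0.949 = 3132
Group 3: 14900 × 0.967 = 14408
Group 4: 9300 × 0.937 + 19100 × 0.327 = 8714 + 6246 = 14960
Population now: 0–14=4108, 15–29=3132, 30–44=14408, 45+=14960
Period 2:
Births: 3132 × 0.139 = 435, 14408 × 0.219 = 3155 — total 3590
Group 2: 4108 × 0.949 = 3898
Group 3: 3132 × 0.967 = 3029
Group 4: 14408 × 0.937 + 14960 × 0.327 = 13500 + 4892 = 18392
Population now: 0–14=3590, 15–29=3898, 30–44=3029, 45+=18392
Period 3:
Births: 3898 × 0.139 = 542, 3029 × 0.219 = 663 — total 1205
Group 2: 3590 × 0.949 = 3407
Group 3: 3898 × 0.967 = 3769
Group 4: 3029 × 0.937 + 18392 × 0.327 = 2838 + 6014 = 8852
Population now: 0–14=1205, 15–29=3407, 30–44=3769, 45+=8852
Period 4:
Births: 3407 × 0.139 = 474, 3769 × 0.219 = 825 — total 1299
Group 2: 1205 × 0.949 = 1144
Group 3: 3407 × 0.967 = 3295
Group 4: 3769 × 0.937 + 8852 × 0.327 = 3532 + 2895 = 6427
Population now: 0–14=1299, 15–29=1144, 30–44=3295, 45+=6427

6427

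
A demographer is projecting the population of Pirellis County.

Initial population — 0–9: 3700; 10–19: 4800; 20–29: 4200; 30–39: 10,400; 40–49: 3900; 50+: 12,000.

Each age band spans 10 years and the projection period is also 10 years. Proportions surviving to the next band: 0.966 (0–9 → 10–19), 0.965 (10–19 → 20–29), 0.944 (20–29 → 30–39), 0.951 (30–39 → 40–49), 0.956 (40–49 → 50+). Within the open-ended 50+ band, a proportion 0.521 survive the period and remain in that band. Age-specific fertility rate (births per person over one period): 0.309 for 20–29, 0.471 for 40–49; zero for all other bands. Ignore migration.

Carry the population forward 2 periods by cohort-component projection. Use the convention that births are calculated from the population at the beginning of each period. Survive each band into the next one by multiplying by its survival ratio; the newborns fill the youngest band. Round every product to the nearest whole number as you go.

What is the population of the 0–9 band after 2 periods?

Call the groups 1 to 6, youngest first.
Period 1.
Births: 4200 * 0.309 = 1298, 3900 * 0.471 = 1837 → total 3135
Group 2: 3700 * 0.966 = 3574
Group 3: 4800 * 0.965 = 4632
Group 4: 4200 * 0.944 = 3965
Group 5: 10400 * 0.951 = 9890
Group 6: 3900 * 0.956 + 12000 * 0.521 = 3728 + 6252 = 9980
End of period: [3135, 3574, 4632, 3965, 9890, 9980]
Period 2.
Births: 4632 * 0.309 = 1431, 9890 * 0.471 = 4658 → total 6089
Group 2: 3135 * 0.966 = 3028
Group 3: 3574 * 0.965 = 3449
Group 4: 4632 * 0.944 = 4373
Group 5: 3965 * 0.951 = 3771
Group 6: 9890 * 0.956 + 9980 * 0.521 = 9455 + 5200 = 14655
End of period: [6089, 3028, 3449, 4373, 3771, 14655]

6089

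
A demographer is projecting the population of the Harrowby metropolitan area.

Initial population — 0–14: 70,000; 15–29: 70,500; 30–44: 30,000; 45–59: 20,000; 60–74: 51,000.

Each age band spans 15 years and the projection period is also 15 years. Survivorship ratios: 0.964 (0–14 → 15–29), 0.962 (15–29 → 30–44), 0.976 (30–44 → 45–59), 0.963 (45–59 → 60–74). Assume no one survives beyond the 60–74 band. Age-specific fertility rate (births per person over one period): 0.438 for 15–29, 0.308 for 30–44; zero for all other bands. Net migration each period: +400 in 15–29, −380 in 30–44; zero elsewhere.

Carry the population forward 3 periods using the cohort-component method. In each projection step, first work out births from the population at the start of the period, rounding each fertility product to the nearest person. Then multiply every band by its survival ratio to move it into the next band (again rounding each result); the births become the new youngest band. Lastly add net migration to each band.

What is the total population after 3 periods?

Numbering the bands 1..5 from youngest to oldest:
After projecting period 1:
Births: 70500 × 0.438 = 30879  |  30000 × 0.308 = 9240 ⇒ total 40119
Band 2: 70000 × 0.964 = 67480
Band 3: 70500 × 0.962 = 67821
Band 4: 30000 × 0.976 = 29280
Band 5: 20000 × 0.963 = 19260
Net migration: Band 2 + 400 → 67880; Band 3 − 380 → 67441
Giving 40119 / 67880 / 67441 / 29280 / 19260.
After projecting period 2:
Births: 67880 × 0.438 = 29731  |  67441 × 0.308 = 20772 ⇒ total 50503
Band 2: 40119 × 0.964 = 38675
Band 3: 67880 × 0.962 = 65301
Band 4: 67441 × 0.976 = 65822
Band 5: 29280 × 0.963 = 28197
Net migration: Band 2 + 400 → 39075; Band 3 − 380 → 64921
Giving 50503 / 39075 / 64921 / 65822 / 28197.
After projecting period 3:
Births: 39075 × 0.438 = 17115  |  64921 × 0.308 = 19996 ⇒ total 37111
Band 2: 50503 × 0.964 = 48685
Band 3: 39075 × 0.962 = 37590
Band 4: 64921 × 0.976 = 63363
Band 5: 65822 × 0.963 = 63387
Net migration: Band 2 + 400 → 49085; Band 3 − 380 → 37210
Giving 37111 / 49085 / 37210 / 63363 / 63387.
Total after period 3: 37111 + 49085 + 37210 + 63363 + 63387 = 250156

250156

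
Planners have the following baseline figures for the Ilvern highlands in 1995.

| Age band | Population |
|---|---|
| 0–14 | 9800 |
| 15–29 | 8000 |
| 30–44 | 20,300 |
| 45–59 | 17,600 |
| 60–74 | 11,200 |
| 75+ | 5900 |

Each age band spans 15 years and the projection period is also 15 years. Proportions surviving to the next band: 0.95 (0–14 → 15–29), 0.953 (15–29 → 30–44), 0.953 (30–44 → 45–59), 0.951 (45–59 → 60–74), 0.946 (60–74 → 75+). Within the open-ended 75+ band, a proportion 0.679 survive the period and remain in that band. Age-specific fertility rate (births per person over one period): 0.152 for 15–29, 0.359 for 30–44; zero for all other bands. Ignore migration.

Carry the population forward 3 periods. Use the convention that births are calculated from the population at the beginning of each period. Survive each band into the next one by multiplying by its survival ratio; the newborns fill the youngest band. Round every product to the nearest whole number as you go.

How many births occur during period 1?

After projecting period 1:
Births: 8000 * 0.152 = 1216, 20300 * 0.359 = 7288 → 8504
15–29: 9800 * 0.95 = 9310
30–44: 8000 * 0.953 = 7624
45–59: 20300 * 0.953 = 19346
60–74: 17600 * 0.951 = 16738
75+: 11200 * 0.946 + 5900 * 0.679 = 10595 + 4006 = 14601
Population now: 0–14=8504, 15–29=9310, 30–44=7624, 45–59=19346, 60–74=16738, 75+=14601

8504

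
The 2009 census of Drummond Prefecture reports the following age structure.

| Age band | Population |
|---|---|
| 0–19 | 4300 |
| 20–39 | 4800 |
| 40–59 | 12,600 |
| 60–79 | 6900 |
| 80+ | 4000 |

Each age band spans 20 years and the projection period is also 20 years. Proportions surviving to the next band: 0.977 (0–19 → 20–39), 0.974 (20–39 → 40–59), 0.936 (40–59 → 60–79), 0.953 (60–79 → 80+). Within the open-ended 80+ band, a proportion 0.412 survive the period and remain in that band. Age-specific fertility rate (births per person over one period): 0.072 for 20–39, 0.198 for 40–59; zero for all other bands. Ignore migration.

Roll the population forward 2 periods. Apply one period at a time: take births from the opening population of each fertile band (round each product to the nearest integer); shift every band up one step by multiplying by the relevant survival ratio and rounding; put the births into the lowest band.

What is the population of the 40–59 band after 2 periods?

4092

[period 1]
Births: 4800 × 0.072 = 346  |  12600 × 0.198 = 2495 → 2841
20–39: 4300 × 0.977 = 4201
40–59: 4800 × 0.974 = 4675
60–79: 12600 × 0.936 = 11794
80+: 6900 × 0.953 + 4000 × 0.412 = 6576 + 1648 = 8224
End of period: [2841, 4201, 4675, 11794, 8224]
[period 2]
Births: 4201 × 0.072 = 302  |  4675 × 0.198 = 926 → 1228
20–39: 2841 × 0.977 = 2776
40–59: 4201 × 0.974 = 4092
60–79: 4675 × 0.936 = 4376
80+: 11794 × 0.953 + 8224 × 0.412 = 11240 + 3388 = 14628
End of period: [1228, 2776, 4092, 4376, 14628]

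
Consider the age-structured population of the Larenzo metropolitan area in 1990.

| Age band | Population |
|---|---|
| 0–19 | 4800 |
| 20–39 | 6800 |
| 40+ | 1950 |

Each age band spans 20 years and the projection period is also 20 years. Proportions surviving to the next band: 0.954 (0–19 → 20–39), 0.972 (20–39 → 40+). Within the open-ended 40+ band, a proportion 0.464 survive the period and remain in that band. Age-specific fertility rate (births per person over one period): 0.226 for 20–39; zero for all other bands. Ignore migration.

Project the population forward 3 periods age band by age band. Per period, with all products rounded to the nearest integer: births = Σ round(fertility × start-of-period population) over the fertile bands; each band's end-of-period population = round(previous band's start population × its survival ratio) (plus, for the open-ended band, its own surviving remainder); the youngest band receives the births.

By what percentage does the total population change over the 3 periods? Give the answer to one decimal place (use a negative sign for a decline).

Let band 1 be 0–19 through band 3 = 40+.
— Period 1 —
Births: 6800 * 0.226 = 1537
Band 2: 4800 * 0.954 = 4579
Band 3: 6800 * 0.972 + 1950 * 0.464 = 6610 + 905 = 7515
End of period: [1537, 4579, 7515]
— Period 2 —
Births: 4579 * 0.226 = 1035
Band 2: 1537 * 0.954 = 1466
Band 3: 4579 * 0.972 + 7515 * 0.464 = 4451 + 3487 = 7938
End of period: [1035, 1466, 7938]
— Period 3 —
Births: 1466 * 0.226 = 331
Band 2: 1035 * 0.954 = 987
Band 3: 1466 * 0.972 + 7938 * 0.464 = 1425 + 3683 = 5108
End of period: [331, 987, 5108]
Total: 13550 → 6426; change = -7124; percentage change = -52.6%

-52.6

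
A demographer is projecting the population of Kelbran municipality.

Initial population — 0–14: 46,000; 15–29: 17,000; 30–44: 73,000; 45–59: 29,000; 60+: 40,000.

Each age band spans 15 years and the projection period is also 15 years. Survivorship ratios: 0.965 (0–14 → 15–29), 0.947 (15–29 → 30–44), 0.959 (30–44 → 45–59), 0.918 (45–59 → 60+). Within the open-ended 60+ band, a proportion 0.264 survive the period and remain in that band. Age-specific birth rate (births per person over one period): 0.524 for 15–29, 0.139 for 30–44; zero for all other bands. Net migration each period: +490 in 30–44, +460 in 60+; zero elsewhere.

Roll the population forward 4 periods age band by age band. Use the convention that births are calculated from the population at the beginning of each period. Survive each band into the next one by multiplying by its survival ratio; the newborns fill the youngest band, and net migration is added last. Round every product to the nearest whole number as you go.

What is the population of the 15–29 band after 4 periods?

15002

Let band 1 be 0–14 through band 5 = 60+.
After projecting period 1:
Births: 17000 × 0.524 = 8908  |  73000 × 0.139 = 10147 — total 19055
Band 2: 46000 × 0.965 = 44390
Band 3: 17000 × 0.947 = 16099
Band 4: 73000 × 0.959 = 70007
Band 5: 29000 × 0.918 + 40000 × 0.264 = 26622 + 10560 = 37182
Net migration: Band 3 + 490 → 16589; Band 5 + 460 → 37642
End of period: [19055, 44390, 16589, 70007, 37642]
After projecting period 2:
Births: 44390 × 0.524 = 23260  |  16589 × 0.139 = 2306 — total 25566
Band 2: 19055 × 0.965 = 18388
Band 3: 44390 × 0.947 = 42037
Band 4: 16589 × 0.959 = 15909
Band 5: 70007 × 0.918 + 37642 × 0.264 = 64266 + 9937 = 74203
Net migration: Band 3 + 490 → 42527; Band 5 + 460 → 74663
End of period: [25566, 18388, 42527, 15909, 74663]
After projecting period 3:
Births: 18388 × 0.524 = 9635  |  42527 × 0.139 = 5911 — total 15546
Band 2: 25566 × 0.965 = 24671
Band 3: 18388 × 0.947 = 17413
Band 4: 42527 × 0.959 = 40783
Band 5: 15909 × 0.918 + 74663 × 0.264 = 14604 + 19711 = 34315
Net migration: Band 3 + 490 → 17903; Band 5 + 460 → 34775
End of period: [15546, 24671, 17903, 40783, 34775]
After projecting period 4:
Births: 24671 × 0.524 = 12928  |  17903 × 0.139 = 2489 — total 15417
Band 2: 15546 × 0.965 = 15002
Band 3: 24671 × 0.947 = 23363
Band 4: 17903 × 0.959 = 17169
Band 5: 40783 × 0.918 + 34775 × 0.264 = 37439 + 9181 = 46620
Net migration: Band 3 + 490 → 23853; Band 5 + 460 → 47080
End of period: [15417, 15002, 23853, 17169, 47080]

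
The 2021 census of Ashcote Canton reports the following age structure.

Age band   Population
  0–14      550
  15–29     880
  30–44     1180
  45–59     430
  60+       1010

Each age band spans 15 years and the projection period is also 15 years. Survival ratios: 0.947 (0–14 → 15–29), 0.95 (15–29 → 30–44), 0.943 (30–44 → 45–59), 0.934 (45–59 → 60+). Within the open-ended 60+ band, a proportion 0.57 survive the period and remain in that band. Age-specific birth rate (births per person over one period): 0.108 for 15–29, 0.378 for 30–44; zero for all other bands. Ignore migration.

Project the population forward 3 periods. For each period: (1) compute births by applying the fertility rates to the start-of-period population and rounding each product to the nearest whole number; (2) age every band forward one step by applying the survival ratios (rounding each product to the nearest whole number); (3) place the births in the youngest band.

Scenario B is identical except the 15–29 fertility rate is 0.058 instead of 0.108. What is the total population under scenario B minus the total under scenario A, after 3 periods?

-91

— Period 1 —
Births: 880 × 0.108 = 95, 1180 × 0.378 = 446 → 541
15–29: 550 × 0.947 = 521
30–44: 880 × 0.95 = 836
45–59: 1180 × 0.943 = 1113
60+: 430 × 0.934 + 1010 × 0.57 = 402 + 576 = 978
Population now: 0–14=541, 15–29=521, 30–44=836, 45–59=1113, 60+=978
— Period 2 —
Births: 521 × 0.108 = 56, 836 × 0.378 = 316 → 372
15–29: 541 × 0.947 = 512
30–44: 521 × 0.95 = 495
45–59: 836 × 0.943 = 788
60+: 1113 × 0.934 + 978 × 0.57 = 1040 + 557 = 1597
Population now: 0–14=372, 15–29=512, 30–44=495, 45–59=788, 60+=1597
— Period 3 —
Births: 512 × 0.108 = 55, 495 × 0.378 = 187 → 242
15–29: 372 × 0.947 = 352
30–44: 512 × 0.95 = 486
45–59: 495 × 0.943 = 467
60+: 788 × 0.934 + 1597 × 0.57 = 736 + 910 = 1646
Population now: 0–14=242, 15–29=352, 30–44=486, 45–59=467, 60+=1646
Scenario A total after 3 periods: 3193
Scenario B projection —
— Period 1 —
Births: 880 × 0.058 = 51, 1180 × 0.378 = 446 → 497
15–29: 550 × 0.947 = 521
30–44: 880 × 0.95 = 836
45–59: 1180 × 0.943 = 1113
60+: 430 × 0.934 + 1010 × 0.57 = 402 + 576 = 978
Population now: 0–14=497, 15–29=521, 30–44=836, 45–59=1113, 60+=978
— Period 2 —
Births: 521 × 0.058 = 30, 836 × 0.378 = 316 → 346
15–29: 497 × 0.947 = 471
30–44: 521 × 0.95 = 495
45–59: 836 × 0.943 = 788
60+: 1113 × 0.934 + 978 × 0.57 = 1040 + 557 = 1597
Population now: 0–14=346, 15–29=471, 30–44=495, 45–59=788, 60+=1597
— Period 3 —
Births: 471 × 0.058 = 27, 495 × 0.378 = 187 → 214
15–29: 346 × 0.947 = 328
30–44: 471 × 0.95 = 447
45–59: 495 × 0.943 = 467
60+: 788 × 0.934 + 1597 × 0.57 = 736 + 910 = 1646
Population now: 0–14=214, 15–29=328, 30–44=447, 45–59=467, 60+=1646
Scenario B total after 3 periods: 3102
Difference B − A = 3102 − 3193 = -91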